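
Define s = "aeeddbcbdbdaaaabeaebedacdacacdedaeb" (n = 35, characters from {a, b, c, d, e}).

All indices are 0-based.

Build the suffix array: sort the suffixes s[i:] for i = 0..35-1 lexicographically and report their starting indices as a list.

sorted suffixes:
  #0 SA[0]=11  'aaaabeaebedacdacacdedaeb'
  #1 SA[1]=12  'aaabeaebedacdacacdedaeb'
  #2 SA[2]=13  'aabeaebedacdacacdedaeb'
  #3 SA[3]=14  'abeaebedacdacacdedaeb'
  #4 SA[4]=25  'acacdedaeb'
  #5 SA[5]=22  'acdacacdedaeb'
  #6 SA[6]=27  'acdedaeb'
  #7 SA[7]=32  'aeb'
  #8 SA[8]=17  'aebedacdacacdedaeb'
  #9 SA[9]=0  'aeeddbcbdbdaaaabeaebedacdacacdedaeb'
  #10 SA[10]=34  'b'
  #11 SA[11]=5  'bcbdbdaaaabeaebedacdacacdedaeb'
  #12 SA[12]=9  'bdaaaabeaebedacdacacdedaeb'
  #13 SA[13]=7  'bdbdaaaabeaebedacdacacdedaeb'
  #14 SA[14]=15  'beaebedacdacacdedaeb'
  #15 SA[15]=19  'bedacdacacdedaeb'
  #16 SA[16]=26  'cacdedaeb'
  #17 SA[17]=6  'cbdbdaaaabeaebedacdacacdedaeb'
  #18 SA[18]=23  'cdacacdedaeb'
  #19 SA[19]=28  'cdedaeb'
  #20 SA[20]=10  'daaaabeaebedacdacacdedaeb'
  #21 SA[21]=24  'dacacdedaeb'
  #22 SA[22]=21  'dacdacacdedaeb'
  #23 SA[23]=31  'daeb'
  #24 SA[24]=4  'dbcbdbdaaaabeaebedacdacacdedaeb'
  #25 SA[25]=8  'dbdaaaabeaebedacdacacdedaeb'
  #26 SA[26]=3  'ddbcbdbdaaaabeaebedacdacacdedaeb'
  #27 SA[27]=29  'dedaeb'
  #28 SA[28]=16  'eaebedacdacacdedaeb'
  #29 SA[29]=33  'eb'
  #30 SA[30]=18  'ebedacdacacdedaeb'
  #31 SA[31]=20  'edacdacacdedaeb'
  #32 SA[32]=30  'edaeb'
  #33 SA[33]=2  'eddbcbdbdaaaabeaebedacdacacdedaeb'
  #34 SA[34]=1  'eeddbcbdbdaaaabeaebedacdacacdedaeb'

[11, 12, 13, 14, 25, 22, 27, 32, 17, 0, 34, 5, 9, 7, 15, 19, 26, 6, 23, 28, 10, 24, 21, 31, 4, 8, 3, 29, 16, 33, 18, 20, 30, 2, 1]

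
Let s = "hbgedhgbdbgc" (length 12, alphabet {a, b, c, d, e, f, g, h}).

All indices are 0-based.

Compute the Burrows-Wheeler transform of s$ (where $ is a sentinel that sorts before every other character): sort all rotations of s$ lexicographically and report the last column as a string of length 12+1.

cgdhgbeghbb$d

rank  rotation       last
    0  $hbgedhgbdbgc  c
    1  bdbgc$hbgedhg  g
    2  bgc$hbgedhgbd  d
    3  bgedhgbdbgc$h  h
    4  c$hbgedhgbdbg  g
    5  dbgc$hbgedhgb  b
    6  dhgbdbgc$hbge  e
    7  edhgbdbgc$hbg  g
    8  gbdbgc$hbgedh  h
    9  gc$hbgedhgbdb  b
   10  gedhgbdbgc$hb  b
   11  hbgedhgbdbgc$  $
   12  hgbdbgc$hbged  d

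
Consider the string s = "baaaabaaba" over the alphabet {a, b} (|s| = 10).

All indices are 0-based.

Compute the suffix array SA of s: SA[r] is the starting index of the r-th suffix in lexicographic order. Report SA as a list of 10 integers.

sorted suffixes:
  #0 SA[0]=9  'a'
  #1 SA[1]=1  'aaaabaaba'
  #2 SA[2]=2  'aaabaaba'
  #3 SA[3]=6  'aaba'
  #4 SA[4]=3  'aabaaba'
  #5 SA[5]=7  'aba'
  #6 SA[6]=4  'abaaba'
  #7 SA[7]=8  'ba'
  #8 SA[8]=0  'baaaabaaba'
  #9 SA[9]=5  'baaba'

[9, 1, 2, 6, 3, 7, 4, 8, 0, 5]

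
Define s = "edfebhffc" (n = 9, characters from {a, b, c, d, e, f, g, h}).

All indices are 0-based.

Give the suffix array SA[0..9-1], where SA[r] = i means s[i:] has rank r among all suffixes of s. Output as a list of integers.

[4, 8, 1, 3, 0, 7, 2, 6, 5]

rank | idx | suffix
   0 |   4 | bhffc
   1 |   8 | c
   2 |   1 | dfebhffc
   3 |   3 | ebhffc
   4 |   0 | edfebhffc
   5 |   7 | fc
   6 |   2 | febhffc
   7 |   6 | ffc
   8 |   5 | hffc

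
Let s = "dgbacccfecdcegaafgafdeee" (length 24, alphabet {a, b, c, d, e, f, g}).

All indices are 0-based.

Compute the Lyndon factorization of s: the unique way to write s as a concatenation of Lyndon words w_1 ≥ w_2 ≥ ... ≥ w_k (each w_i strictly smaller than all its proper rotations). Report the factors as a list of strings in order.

["dg", "b", "acccfecdceg", "aafgafdeee"]

emit factor 1: 'dg' (i=0, period=2)
emit factor 2: 'b' (i=2, period=1)
emit factor 3: 'acccfecdceg' (i=3, period=11)
emit factor 4: 'aafgafdeee' (i=14, period=10)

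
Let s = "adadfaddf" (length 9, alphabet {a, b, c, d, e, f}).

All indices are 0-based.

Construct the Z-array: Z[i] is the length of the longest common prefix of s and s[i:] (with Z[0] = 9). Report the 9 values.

[9, 0, 2, 0, 0, 2, 0, 0, 0]

Z[0]=9
i=1: fresh scan; Z[1]=0
i=2: fresh scan; Z[2]=2 scan→box=[2,4)
i=3: min(r-i=1, Z[1]=0)=0; Z[3]=0
i=4: fresh scan; Z[4]=0
i=5: fresh scan; Z[5]=2 scan→box=[5,7)
i=6: min(r-i=1, Z[1]=0)=0; Z[6]=0
i=7: fresh scan; Z[7]=0
i=8: fresh scan; Z[8]=0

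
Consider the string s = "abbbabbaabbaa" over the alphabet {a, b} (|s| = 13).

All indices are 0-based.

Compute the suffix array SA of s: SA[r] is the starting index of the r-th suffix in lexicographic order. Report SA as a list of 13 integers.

rank | idx | suffix
   0 |  12 | a
   1 |  11 | aa
   2 |   7 | aabbaa
   3 |   8 | abbaa
   4 |   4 | abbaabbaa
   5 |   0 | abbbabbaabbaa
   6 |  10 | baa
   7 |   6 | baabbaa
   8 |   3 | babbaabbaa
   9 |   9 | bbaa
  10 |   5 | bbaabbaa
  11 |   2 | bbabbaabbaa
  12 |   1 | bbbabbaabbaa

[12, 11, 7, 8, 4, 0, 10, 6, 3, 9, 5, 2, 1]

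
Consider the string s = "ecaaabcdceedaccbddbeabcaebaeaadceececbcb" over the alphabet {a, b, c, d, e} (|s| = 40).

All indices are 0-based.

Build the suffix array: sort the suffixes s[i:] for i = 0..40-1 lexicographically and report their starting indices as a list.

[2, 3, 28, 20, 4, 12, 29, 26, 23, 39, 25, 21, 37, 5, 15, 18, 1, 22, 38, 36, 14, 13, 6, 34, 31, 8, 11, 17, 30, 7, 16, 27, 19, 24, 0, 35, 33, 10, 32, 9]

rank | idx | suffix
   0 |   2 | aaabcdceedaccbddbeabcaebaeaadceececbcb
   1 |   3 | aabcdceedaccbddbeabcaebaeaadceececbcb
   2 |  28 | aadceececbcb
   3 |  20 | abcaebaeaadceececbcb
   4 |   4 | abcdceedaccbddbeabcaebaeaadceececbcb
   5 |  12 | accbddbeabcaebaeaadceececbcb
   6 |  29 | adceececbcb
   7 |  26 | aeaadceececbcb
   8 |  23 | aebaeaadceececbcb
   9 |  39 | b
  10 |  25 | baeaadceececbcb
  11 |  21 | bcaebaeaadceececbcb
  12 |  37 | bcb
  13 |   5 | bcdceedaccbddbeabcaebaeaadceececbcb
  14 |  15 | bddbeabcaebaeaadceececbcb
  15 |  18 | beabcaebaeaadceececbcb
  16 |   1 | caaabcdceedaccbddbeabcaebaeaadceececbcb
  17 |  22 | caebaeaadceececbcb
  18 |  38 | cb
  19 |  36 | cbcb
  20 |  14 | cbddbeabcaebaeaadceececbcb
  21 |  13 | ccbddbeabcaebaeaadceececbcb
  22 |   6 | cdceedaccbddbeabcaebaeaadceececbcb
  23 |  34 | cecbcb
  24 |  31 | ceececbcb
  25 |   8 | ceedaccbddbeabcaebaeaadceececbcb
  26 |  11 | daccbddbeabcaebaeaadceececbcb
  27 |  17 | dbeabcaebaeaadceececbcb
  28 |  30 | dceececbcb
  29 |   7 | dceedaccbddbeabcaebaeaadceececbcb
  30 |  16 | ddbeabcaebaeaadceececbcb
  31 |  27 | eaadceececbcb
  32 |  19 | eabcaebaeaadceececbcb
  33 |  24 | ebaeaadceececbcb
  34 |   0 | ecaaabcdceedaccbddbeabcaebaeaadceececbcb
  35 |  35 | ecbcb
  36 |  33 | ececbcb
  37 |  10 | edaccbddbeabcaebaeaadceececbcb
  38 |  32 | eececbcb
  39 |   9 | eedaccbddbeabcaebaeaadceececbcb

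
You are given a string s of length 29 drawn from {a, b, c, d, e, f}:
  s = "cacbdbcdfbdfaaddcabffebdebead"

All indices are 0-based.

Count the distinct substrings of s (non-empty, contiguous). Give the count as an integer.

406

rank→(start, suffix):
  0 → (12, 'aaddcabffebdebead')
  1 → (17, 'abffebdebead')
  2 → (1, 'acbdbcdfbdfaaddcabffebdebead')
  3 → (27, 'ad')
  4 → (13, 'addcabffebdebead')
  5 → (5, 'bcdfbdfaaddcabffebdebead')
  6 → (3, 'bdbcdfbdfaaddcabffebdebead')
  7 → (22, 'bdebead')
  8 → (9, 'bdfaaddcabffebdebead')
  9 → (25, 'bead')
  10 → (18, 'bffebdebead')
  11 → (16, 'cabffebdebead')
  12 → (0, 'cacbdbcdfbdfaaddcabffebdebead')
  13 → (2, 'cbdbcdfbdfaaddcabffebdebead')
  14 → (6, 'cdfbdfaaddcabffebdebead')
  15 → (28, 'd')
  16 → (4, 'dbcdfbdfaaddcabffebdebead')
  17 → (15, 'dcabffebdebead')
  18 → (14, 'ddcabffebdebead')
  19 → (23, 'debead')
  20 → (10, 'dfaaddcabffebdebead')
  21 → (7, 'dfbdfaaddcabffebdebead')
  22 → (26, 'ead')
  23 → (21, 'ebdebead')
  24 → (24, 'ebead')
  25 → (11, 'faaddcabffebdebead')
  26 → (8, 'fbdfaaddcabffebdebead')
  27 → (20, 'febdebead')
  28 → (19, 'ffebdebead')

SA = [12, 17, 1, 27, 13, 5, 3, 22, 9, 25, 18, 16, 0, 2, 6, 28, 4, 15, 14, 23, 10, 7, 26, 21, 24, 11, 8, 20, 19]
[i] adj suffixes → lcp
  [1] 12/17 → 1 ('a')
  [2] 17/1 → 1 ('a')
  [3] 1/27 → 1 ('a')
  [4] 27/13 → 2 ('ad')
  [5] 13/5 → 0 ('')
  [6] 5/3 → 1 ('b')
  [7] 3/22 → 2 ('bd')
  [8] 22/9 → 2 ('bd')
  [9] 9/25 → 1 ('b')
  [10] 25/18 → 1 ('b')
  [11] 18/16 → 0 ('')
  [12] 16/0 → 2 ('ca')
  [13] 0/2 → 1 ('c')
  [14] 2/6 → 1 ('c')
  [15] 6/28 → 0 ('')
  [16] 28/4 → 1 ('d')
  [17] 4/15 → 1 ('d')
  [18] 15/14 → 1 ('d')
  [19] 14/23 → 1 ('d')
  [20] 23/10 → 1 ('d')
  [21] 10/7 → 2 ('df')
  [22] 7/26 → 0 ('')
  [23] 26/21 → 1 ('e')
  [24] 21/24 → 2 ('eb')
  [25] 24/11 → 0 ('')
  [26] 11/8 → 1 ('f')
  [27] 8/20 → 1 ('f')
  [28] 20/19 → 1 ('f')

n(n+1)/2 = 29·30/2 = 435
Σ LCP = 0 + 1 + 1 + 1 + 2 + 0 + 1 + 2 + 2 + 1 + 1 + 0 + 2 + 1 + 1 + 0 + 1 + 1 + 1 + 1 + 1 + 2 + 0 + 1 + 2 + 0 + 1 + 1 + 1 = 29
distinct = 435 − 29 = 406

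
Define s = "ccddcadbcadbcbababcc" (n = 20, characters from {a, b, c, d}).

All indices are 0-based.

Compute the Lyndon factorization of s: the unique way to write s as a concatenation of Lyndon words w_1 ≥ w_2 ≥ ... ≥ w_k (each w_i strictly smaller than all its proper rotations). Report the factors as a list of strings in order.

["ccdd", "c", "adbcadbcb", "ababcc"]

emit factor 1: 'ccdd' (i=0, period=4)
emit factor 2: 'c' (i=4, period=1)
emit factor 3: 'adbcadbcb' (i=5, period=9)
emit factor 4: 'ababcc' (i=14, period=6)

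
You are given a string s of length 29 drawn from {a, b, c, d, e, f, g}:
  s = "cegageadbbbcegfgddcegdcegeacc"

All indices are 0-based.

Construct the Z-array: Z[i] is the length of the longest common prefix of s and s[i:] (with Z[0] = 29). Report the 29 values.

[29, 0, 0, 0, 0, 0, 0, 0, 0, 0, 0, 3, 0, 0, 0, 0, 0, 0, 3, 0, 0, 0, 3, 0, 0, 0, 0, 1, 1]

Z[0]=29
i=1: fresh scan; Z[1]=0
i=2: fresh scan; Z[2]=0
i=3: fresh scan; Z[3]=0
i=4: fresh scan; Z[4]=0
i=5: fresh scan; Z[5]=0
i=6: fresh scan; Z[6]=0
i=7: fresh scan; Z[7]=0
i=8: fresh scan; Z[8]=0
i=9: fresh scan; Z[9]=0
i=10: fresh scan; Z[10]=0
i=11: fresh scan; Z[11]=3 scan→box=[11,14)
i=12: min(r-i=2, Z[1]=0)=0; Z[12]=0
i=13: min(r-i=1, Z[2]=0)=0; Z[13]=0
i=14: fresh scan; Z[14]=0
i=15: fresh scan; Z[15]=0
i=16: fresh scan; Z[16]=0
i=17: fresh scan; Z[17]=0
i=18: fresh scan; Z[18]=3 scan→box=[18,21)
i=19: min(r-i=2, Z[1]=0)=0; Z[19]=0
i=20: min(r-i=1, Z[2]=0)=0; Z[20]=0
i=21: fresh scan; Z[21]=0
i=22: fresh scan; Z[22]=3 scan→box=[22,25)
i=23: min(r-i=2, Z[1]=0)=0; Z[23]=0
i=24: min(r-i=1, Z[2]=0)=0; Z[24]=0
i=25: fresh scan; Z[25]=0
i=26: fresh scan; Z[26]=0
i=27: fresh scan; Z[27]=1 scan→box=[27,28)
i=28: fresh scan; Z[28]=1 scan→box=[28,29)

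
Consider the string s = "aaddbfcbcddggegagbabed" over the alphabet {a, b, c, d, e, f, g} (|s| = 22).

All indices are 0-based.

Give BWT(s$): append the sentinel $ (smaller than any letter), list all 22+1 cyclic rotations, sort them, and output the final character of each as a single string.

rank  rotation                 last
    0  $aaddbfcbcddggegagbabed  d
    1  aaddbfcbcddggegagbabed$  $
    2  abed$aaddbfcbcddggegagb  b
    3  addbfcbcddggegagbabed$a  a
    4  agbabed$aaddbfcbcddggeg  g
    5  babed$aaddbfcbcddggegag  g
    6  bcddggegagbabed$aaddbfc  c
    7  bed$aaddbfcbcddggegagba  a
    8  bfcbcddggegagbabed$aadd  d
    9  cbcddggegagbabed$aaddbf  f
   10  cddggegagbabed$aaddbfcb  b
   11  d$aaddbfcbcddggegagbabe  e
   12  dbfcbcddggegagbabed$aad  d
   13  ddbfcbcddggegagbabed$aa  a
   14  ddggegagbabed$aaddbfcbc  c
   15  dggegagbabed$aaddbfcbcd  d
   16  ed$aaddbfcbcddggegagbab  b
   17  egagbabed$aaddbfcbcddgg  g
   18  fcbcddggegagbabed$aaddb  b
   19  gagbabed$aaddbfcbcddgge  e
   20  gbabed$aaddbfcbcddggega  a
   21  gegagbabed$aaddbfcbcddg  g
   22  ggegagbabed$aaddbfcbcdd  d

d$baggcadfbedacdbgbeagd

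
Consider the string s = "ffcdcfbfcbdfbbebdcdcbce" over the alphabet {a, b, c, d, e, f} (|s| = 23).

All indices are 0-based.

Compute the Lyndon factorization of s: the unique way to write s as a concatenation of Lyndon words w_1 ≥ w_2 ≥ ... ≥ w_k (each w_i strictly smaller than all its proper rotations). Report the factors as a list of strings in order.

["f", "f", "cdcf", "bfc", "bdf", "bbebdcdcbce"]

emit factor 1: 'f' (i=0, period=1)
emit factor 2: 'f' (i=1, period=1)
emit factor 3: 'cdcf' (i=2, period=4)
emit factor 4: 'bfc' (i=6, period=3)
emit factor 5: 'bdf' (i=9, period=3)
emit factor 6: 'bbebdcdcbce' (i=12, period=11)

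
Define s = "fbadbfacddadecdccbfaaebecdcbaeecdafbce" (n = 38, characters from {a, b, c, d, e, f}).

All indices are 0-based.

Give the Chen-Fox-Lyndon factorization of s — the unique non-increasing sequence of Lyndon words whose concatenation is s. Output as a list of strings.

emit factor 1: 'f' (i=0, period=1)
emit factor 2: 'b' (i=1, period=1)
emit factor 3: 'adbf' (i=2, period=4)
emit factor 4: 'acddadecdccbf' (i=6, period=13)
emit factor 5: 'aaebecdcbaeecdafbce' (i=19, period=19)

["f", "b", "adbf", "acddadecdccbf", "aaebecdcbaeecdafbce"]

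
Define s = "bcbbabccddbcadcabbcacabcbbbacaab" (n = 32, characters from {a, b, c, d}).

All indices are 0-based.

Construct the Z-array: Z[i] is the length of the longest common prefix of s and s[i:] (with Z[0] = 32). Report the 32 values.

Z[0]=32
i=1: fresh scan; Z[1]=0
i=2: fresh scan; Z[2]=1 extend→box=[2,3)
i=3: fresh scan; Z[3]=1 extend→box=[3,4)
i=4: fresh scan; Z[4]=0
i=5: fresh scan; Z[5]=2 extend→box=[5,7)
i=6: min(r-i=1, Z[1]=0)=0; Z[6]=0
i=7: fresh scan; Z[7]=0
i=8: fresh scan; Z[8]=0
i=9: fresh scan; Z[9]=0
i=10: fresh scan; Z[10]=2 extend→box=[10,12)
i=11: min(r-i=1, Z[1]=0)=0; Z[11]=0
i=12: fresh scan; Z[12]=0
i=13: fresh scan; Z[13]=0
i=14: fresh scan; Z[14]=0
i=15: fresh scan; Z[15]=0
i=16: fresh scan; Z[16]=1 extend→box=[16,17)
i=17: fresh scan; Z[17]=2 extend→box=[17,19)
i=18: min(r-i=1, Z[1]=0)=0; Z[18]=0
i=19: fresh scan; Z[19]=0
i=20: fresh scan; Z[20]=0
i=21: fresh scan; Z[21]=0
i=22: fresh scan; Z[22]=4 extend→box=[22,26)
i=23: min(r-i=3, Z[1]=0)=0; Z[23]=0
i=24: min(r-i=2, Z[2]=1)=1; Z[24]=1
i=25: min(r-i=1, Z[3]=1)=1; Z[25]=1
i=26: fresh scan; Z[26]=1 extend→box=[26,27)
i=27: fresh scan; Z[27]=0
i=28: fresh scan; Z[28]=0
i=29: fresh scan; Z[29]=0
i=30: fresh scan; Z[30]=0
i=31: fresh scan; Z[31]=1 extend→box=[31,32)

[32, 0, 1, 1, 0, 2, 0, 0, 0, 0, 2, 0, 0, 0, 0, 0, 1, 2, 0, 0, 0, 0, 4, 0, 1, 1, 1, 0, 0, 0, 0, 1]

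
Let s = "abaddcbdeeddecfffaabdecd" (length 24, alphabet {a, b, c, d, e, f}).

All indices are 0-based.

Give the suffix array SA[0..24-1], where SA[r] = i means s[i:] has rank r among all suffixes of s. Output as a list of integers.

[17, 0, 18, 2, 1, 19, 6, 5, 22, 13, 23, 4, 3, 10, 20, 11, 7, 21, 12, 9, 8, 16, 15, 14]

sorted suffixes:
  #0 SA[0]=17  'aabdecd'
  #1 SA[1]=0  'abaddcbdeeddecfffaabdecd'
  #2 SA[2]=18  'abdecd'
  #3 SA[3]=2  'addcbdeeddecfffaabdecd'
  #4 SA[4]=1  'baddcbdeeddecfffaabdecd'
  #5 SA[5]=19  'bdecd'
  #6 SA[6]=6  'bdeeddecfffaabdecd'
  #7 SA[7]=5  'cbdeeddecfffaabdecd'
  #8 SA[8]=22  'cd'
  #9 SA[9]=13  'cfffaabdecd'
  #10 SA[10]=23  'd'
  #11 SA[11]=4  'dcbdeeddecfffaabdecd'
  #12 SA[12]=3  'ddcbdeeddecfffaabdecd'
  #13 SA[13]=10  'ddecfffaabdecd'
  #14 SA[14]=20  'decd'
  #15 SA[15]=11  'decfffaabdecd'
  #16 SA[16]=7  'deeddecfffaabdecd'
  #17 SA[17]=21  'ecd'
  #18 SA[18]=12  'ecfffaabdecd'
  #19 SA[19]=9  'eddecfffaabdecd'
  #20 SA[20]=8  'eeddecfffaabdecd'
  #21 SA[21]=16  'faabdecd'
  #22 SA[22]=15  'ffaabdecd'
  #23 SA[23]=14  'fffaabdecd'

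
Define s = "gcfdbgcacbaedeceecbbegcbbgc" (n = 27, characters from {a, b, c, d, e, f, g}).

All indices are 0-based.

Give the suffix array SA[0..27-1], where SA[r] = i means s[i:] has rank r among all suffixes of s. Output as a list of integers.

[7, 10, 9, 18, 23, 19, 24, 4, 26, 6, 8, 17, 22, 14, 1, 3, 12, 16, 13, 11, 15, 20, 2, 25, 5, 21, 0]

sorted suffixes:
  #0 SA[0]=7  'acbaedeceecbbegcbbgc'
  #1 SA[1]=10  'aedeceecbbegcbbgc'
  #2 SA[2]=9  'baedeceecbbegcbbgc'
  #3 SA[3]=18  'bbegcbbgc'
  #4 SA[4]=23  'bbgc'
  #5 SA[5]=19  'begcbbgc'
  #6 SA[6]=24  'bgc'
  #7 SA[7]=4  'bgcacbaedeceecbbegcbbgc'
  #8 SA[8]=26  'c'
  #9 SA[9]=6  'cacbaedeceecbbegcbbgc'
  #10 SA[10]=8  'cbaedeceecbbegcbbgc'
  #11 SA[11]=17  'cbbegcbbgc'
  #12 SA[12]=22  'cbbgc'
  #13 SA[13]=14  'ceecbbegcbbgc'
  #14 SA[14]=1  'cfdbgcacbaedeceecbbegcbbgc'
  #15 SA[15]=3  'dbgcacbaedeceecbbegcbbgc'
  #16 SA[16]=12  'deceecbbegcbbgc'
  #17 SA[17]=16  'ecbbegcbbgc'
  #18 SA[18]=13  'eceecbbegcbbgc'
  #19 SA[19]=11  'edeceecbbegcbbgc'
  #20 SA[20]=15  'eecbbegcbbgc'
  #21 SA[21]=20  'egcbbgc'
  #22 SA[22]=2  'fdbgcacbaedeceecbbegcbbgc'
  #23 SA[23]=25  'gc'
  #24 SA[24]=5  'gcacbaedeceecbbegcbbgc'
  #25 SA[25]=21  'gcbbgc'
  #26 SA[26]=0  'gcfdbgcacbaedeceecbbegcbbgc'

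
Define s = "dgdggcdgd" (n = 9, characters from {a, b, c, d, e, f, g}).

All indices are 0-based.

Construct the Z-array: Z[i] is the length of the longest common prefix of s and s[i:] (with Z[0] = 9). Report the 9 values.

Z[0]=9
i=1: i≥r, start 0; Z[1]=0
i=2: i≥r, start 0; Z[2]=2 scan→box=[2,4)
i=3: min(r-i=1, Z[1]=0)=0; Z[3]=0
i=4: i≥r, start 0; Z[4]=0
i=5: i≥r, start 0; Z[5]=0
i=6: i≥r, start 0; Z[6]=3 scan→box=[6,9)
i=7: min(r-i=2, Z[1]=0)=0; Z[7]=0
i=8: min(r-i=1, Z[2]=2)=1; Z[8]=1

[9, 0, 2, 0, 0, 0, 3, 0, 1]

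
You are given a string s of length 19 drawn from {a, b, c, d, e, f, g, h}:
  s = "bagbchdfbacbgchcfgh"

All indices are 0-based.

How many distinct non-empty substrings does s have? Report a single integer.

176

rank | idx | suffix
   0 |   9 | acbgchcfgh
   1 |   1 | agbchdfbacbgchcfgh
   2 |   8 | bacbgchcfgh
   3 |   0 | bagbchdfbacbgchcfgh
   4 |   3 | bchdfbacbgchcfgh
   5 |  11 | bgchcfgh
   6 |  10 | cbgchcfgh
   7 |  15 | cfgh
   8 |  13 | chcfgh
   9 |   4 | chdfbacbgchcfgh
  10 |   6 | dfbacbgchcfgh
  11 |   7 | fbacbgchcfgh
  12 |  16 | fgh
  13 |   2 | gbchdfbacbgchcfgh
  14 |  12 | gchcfgh
  15 |  17 | gh
  16 |  18 | h
  17 |  14 | hcfgh
  18 |   5 | hdfbacbgchcfgh

SA = [9, 1, 8, 0, 3, 11, 10, 15, 13, 4, 6, 7, 16, 2, 12, 17, 18, 14, 5]
rank  pair      lcp
   1  s[9:],s[1:]  1  'a'
   2  s[1:],s[8:]  0  ''
   3  s[8:],s[0:]  2  'ba'
   4  s[0:],s[3:]  1  'b'
   5  s[3:],s[11:]  1  'b'
   6  s[11:],s[10:]  0  ''
   7  s[10:],s[15:]  1  'c'
   8  s[15:],s[13:]  1  'c'
   9  s[13:],s[4:]  2  'ch'
  10  s[4:],s[6:]  0  ''
  11  s[6:],s[7:]  0  ''
  12  s[7:],s[16:]  1  'f'
  13  s[16:],s[2:]  0  ''
  14  s[2:],s[12:]  1  'g'
  15  s[12:],s[17:]  1  'g'
  16  s[17:],s[18:]  0  ''
  17  s[18:],s[14:]  1  'h'
  18  s[14:],s[5:]  1  'h'

n(n+1)/2 = 19·20/2 = 190
Σ LCP = 0 + 1 + 0 + 2 + 1 + 1 + 0 + 1 + 1 + 2 + 0 + 0 + 1 + 0 + 1 + 1 + 0 + 1 + 1 = 14
distinct = 190 − 14 = 176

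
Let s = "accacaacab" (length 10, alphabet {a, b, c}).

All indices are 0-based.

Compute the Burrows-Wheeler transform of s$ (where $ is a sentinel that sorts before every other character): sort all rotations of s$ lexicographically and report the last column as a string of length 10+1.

bccca$aaaca

rank  rotation     last
    0  $accacaacab  b
    1  aacab$accac  c
    2  ab$accacaac  c
    3  acaacab$acc  c
    4  acab$accaca  a
    5  accacaacab$  $
    6  b$accacaaca  a
    7  caacab$acca  a
    8  cab$accacaa  a
    9  cacaacab$ac  c
   10  ccacaacab$a  a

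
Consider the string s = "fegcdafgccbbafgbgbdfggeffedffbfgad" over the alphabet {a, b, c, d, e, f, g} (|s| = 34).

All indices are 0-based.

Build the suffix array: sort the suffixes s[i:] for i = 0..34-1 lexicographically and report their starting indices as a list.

rank→(start, suffix):
  0 → (32, 'ad')
  1 → (12, 'afgbgbdfggeffedffbfgad')
  2 → (5, 'afgccbbafgbgbdfggeffedffbfgad')
  3 → (11, 'bafgbgbdfggeffedffbfgad')
  4 → (10, 'bbafgbgbdfggeffedffbfgad')
  5 → (17, 'bdfggeffedffbfgad')
  6 → (29, 'bfgad')
  7 → (15, 'bgbdfggeffedffbfgad')
  8 → (9, 'cbbafgbgbdfggeffedffbfgad')
  9 → (8, 'ccbbafgbgbdfggeffedffbfgad')
  10 → (3, 'cdafgccbbafgbgbdfggeffedffbfgad')
  11 → (33, 'd')
  12 → (4, 'dafgccbbafgbgbdfggeffedffbfgad')
  13 → (26, 'dffbfgad')
  14 → (18, 'dfggeffedffbfgad')
  15 → (25, 'edffbfgad')
  16 → (22, 'effedffbfgad')
  17 → (1, 'egcdafgccbbafgbgbdfggeffedffbfgad')
  18 → (28, 'fbfgad')
  19 → (24, 'fedffbfgad')
  20 → (0, 'fegcdafgccbbafgbgbdfggeffedffbfgad')
  21 → (27, 'ffbfgad')
  22 → (23, 'ffedffbfgad')
  23 → (30, 'fgad')
  24 → (13, 'fgbgbdfggeffedffbfgad')
  25 → (6, 'fgccbbafgbgbdfggeffedffbfgad')
  26 → (19, 'fggeffedffbfgad')
  27 → (31, 'gad')
  28 → (16, 'gbdfggeffedffbfgad')
  29 → (14, 'gbgbdfggeffedffbfgad')
  30 → (7, 'gccbbafgbgbdfggeffedffbfgad')
  31 → (2, 'gcdafgccbbafgbgbdfggeffedffbfgad')
  32 → (21, 'geffedffbfgad')
  33 → (20, 'ggeffedffbfgad')

[32, 12, 5, 11, 10, 17, 29, 15, 9, 8, 3, 33, 4, 26, 18, 25, 22, 1, 28, 24, 0, 27, 23, 30, 13, 6, 19, 31, 16, 14, 7, 2, 21, 20]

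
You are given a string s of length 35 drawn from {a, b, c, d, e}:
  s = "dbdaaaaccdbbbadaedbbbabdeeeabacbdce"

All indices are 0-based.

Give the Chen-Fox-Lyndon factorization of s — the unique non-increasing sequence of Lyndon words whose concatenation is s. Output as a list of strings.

["d", "bd", "aaaaccdbbbadaedbbbabdeeeabacbdce"]

emit factor 1: 'd' (i=0, period=1)
emit factor 2: 'bd' (i=1, period=2)
emit factor 3: 'aaaaccdbbbadaedbbbabdeeeabacbdce' (i=3, period=32)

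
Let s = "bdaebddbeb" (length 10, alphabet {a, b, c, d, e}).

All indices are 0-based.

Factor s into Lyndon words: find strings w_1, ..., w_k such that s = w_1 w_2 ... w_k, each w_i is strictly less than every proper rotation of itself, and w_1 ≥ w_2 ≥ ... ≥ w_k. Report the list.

emit factor 1: 'bd' (i=0, period=2)
emit factor 2: 'aebddbeb' (i=2, period=8)

["bd", "aebddbeb"]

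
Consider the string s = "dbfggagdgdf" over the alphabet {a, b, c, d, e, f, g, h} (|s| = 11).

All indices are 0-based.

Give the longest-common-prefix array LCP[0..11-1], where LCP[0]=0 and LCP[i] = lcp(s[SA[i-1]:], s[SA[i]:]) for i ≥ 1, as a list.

[0, 0, 0, 1, 1, 0, 1, 0, 1, 2, 1]

rank | idx | suffix
   0 |   5 | agdgdf
   1 |   1 | bfggagdgdf
   2 |   0 | dbfggagdgdf
   3 |   9 | df
   4 |   7 | dgdf
   5 |  10 | f
   6 |   2 | fggagdgdf
   7 |   4 | gagdgdf
   8 |   8 | gdf
   9 |   6 | gdgdf
  10 |   3 | ggagdgdf

SA = [5, 1, 0, 9, 7, 10, 2, 4, 8, 6, 3]
rank  pair      lcp
   1  s[5:],s[1:]  0  ''
   2  s[1:],s[0:]  0  ''
   3  s[0:],s[9:]  1  'd'
   4  s[9:],s[7:]  1  'd'
   5  s[7:],s[10:]  0  ''
   6  s[10:],s[2:]  1  'f'
   7  s[2:],s[4:]  0  ''
   8  s[4:],s[8:]  1  'g'
   9  s[8:],s[6:]  2  'gd'
  10  s[6:],s[3:]  1  'g'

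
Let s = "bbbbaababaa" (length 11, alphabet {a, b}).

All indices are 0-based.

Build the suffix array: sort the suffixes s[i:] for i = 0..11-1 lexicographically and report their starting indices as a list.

[10, 9, 4, 7, 5, 8, 3, 6, 2, 1, 0]

rank→(start, suffix):
  0 → (10, 'a')
  1 → (9, 'aa')
  2 → (4, 'aababaa')
  3 → (7, 'abaa')
  4 → (5, 'ababaa')
  5 → (8, 'baa')
  6 → (3, 'baababaa')
  7 → (6, 'babaa')
  8 → (2, 'bbaababaa')
  9 → (1, 'bbbaababaa')
  10 → (0, 'bbbbaababaa')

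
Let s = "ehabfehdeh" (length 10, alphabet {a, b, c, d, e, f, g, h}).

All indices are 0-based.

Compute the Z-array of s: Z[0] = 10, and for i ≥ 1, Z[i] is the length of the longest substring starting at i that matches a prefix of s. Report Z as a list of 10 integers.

Z[0]=10
i=1: i≥r, start 0; Z[1]=0
i=2: i≥r, start 0; Z[2]=0
i=3: i≥r, start 0; Z[3]=0
i=4: i≥r, start 0; Z[4]=0
i=5: i≥r, start 0; Z[5]=2 extend→box=[5,7)
i=6: min(r-i=1, Z[1]=0)=0; Z[6]=0
i=7: i≥r, start 0; Z[7]=0
i=8: i≥r, start 0; Z[8]=2 extend→box=[8,10)
i=9: min(r-i=1, Z[1]=0)=0; Z[9]=0

[10, 0, 0, 0, 0, 2, 0, 0, 2, 0]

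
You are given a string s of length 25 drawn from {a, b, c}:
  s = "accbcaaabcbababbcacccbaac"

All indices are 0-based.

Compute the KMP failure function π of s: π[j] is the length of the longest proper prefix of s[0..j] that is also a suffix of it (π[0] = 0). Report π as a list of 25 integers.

[0, 0, 0, 0, 0, 1, 1, 1, 0, 0, 0, 1, 0, 1, 0, 0, 0, 1, 2, 3, 0, 0, 1, 1, 2]

π[0] = 0
j=1 s[j]='c': π[1]=0 (border '')
j=2 s[j]='c': π[2]=0 (border '')
j=3 s[j]='b': π[3]=0 (border '')
j=4 s[j]='c': π[4]=0 (border '')
j=5 s[j]='a': π[5]=1 (border 'a')
j=6 s[j]='a': k: 1→0; π[6]=1 (border 'a')
j=7 s[j]='a': k: 1→0; π[7]=1 (border 'a')
j=8 s[j]='b': k: 1→0; π[8]=0 (border '')
j=9 s[j]='c': π[9]=0 (border '')
j=10 s[j]='b': π[10]=0 (border '')
j=11 s[j]='a': π[11]=1 (border 'a')
j=12 s[j]='b': k: 1→0; π[12]=0 (border '')
j=13 s[j]='a': π[13]=1 (border 'a')
j=14 s[j]='b': k: 1→0; π[14]=0 (border '')
j=15 s[j]='b': π[15]=0 (border '')
j=16 s[j]='c': π[16]=0 (border '')
j=17 s[j]='a': π[17]=1 (border 'a')
j=18 s[j]='c': π[18]=2 (border 'ac')
j=19 s[j]='c': π[19]=3 (border 'acc')
j=20 s[j]='c': k: 3→0; π[20]=0 (border '')
j=21 s[j]='b': π[21]=0 (border '')
j=22 s[j]='a': π[22]=1 (border 'a')
j=23 s[j]='a': k: 1→0; π[23]=1 (border 'a')
j=24 s[j]='c': π[24]=2 (border 'ac')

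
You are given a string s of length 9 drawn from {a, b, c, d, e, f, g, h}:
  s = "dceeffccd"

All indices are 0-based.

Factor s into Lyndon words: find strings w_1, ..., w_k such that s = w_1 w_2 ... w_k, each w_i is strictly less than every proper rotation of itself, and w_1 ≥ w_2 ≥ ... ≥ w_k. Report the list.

emit factor 1: 'd' (i=0, period=1)
emit factor 2: 'ceeff' (i=1, period=5)
emit factor 3: 'ccd' (i=6, period=3)

["d", "ceeff", "ccd"]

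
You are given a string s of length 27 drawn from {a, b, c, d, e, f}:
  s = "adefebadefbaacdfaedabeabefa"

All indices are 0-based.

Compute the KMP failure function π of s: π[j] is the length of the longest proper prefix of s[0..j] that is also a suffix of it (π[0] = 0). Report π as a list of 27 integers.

[0, 0, 0, 0, 0, 0, 1, 2, 3, 4, 0, 1, 1, 0, 0, 0, 1, 0, 0, 1, 0, 0, 1, 0, 0, 0, 1]

π[0] = 0
j=1 s[j]='d': π[1]=0 (border '')
j=2 s[j]='e': π[2]=0 (border '')
j=3 s[j]='f': π[3]=0 (border '')
j=4 s[j]='e': π[4]=0 (border '')
j=5 s[j]='b': π[5]=0 (border '')
j=6 s[j]='a': π[6]=1 (border 'a')
j=7 s[j]='d': π[7]=2 (border 'ad')
j=8 s[j]='e': π[8]=3 (border 'ade')
j=9 s[j]='f': π[9]=4 (border 'adef')
j=10 s[j]='b': k: 4→0; π[10]=0 (border '')
j=11 s[j]='a': π[11]=1 (border 'a')
j=12 s[j]='a': k: 1→0; π[12]=1 (border 'a')
j=13 s[j]='c': k: 1→0; π[13]=0 (border '')
j=14 s[j]='d': π[14]=0 (border '')
j=15 s[j]='f': π[15]=0 (border '')
j=16 s[j]='a': π[16]=1 (border 'a')
j=17 s[j]='e': k: 1→0; π[17]=0 (border '')
j=18 s[j]='d': π[18]=0 (border '')
j=19 s[j]='a': π[19]=1 (border 'a')
j=20 s[j]='b': k: 1→0; π[20]=0 (border '')
j=21 s[j]='e': π[21]=0 (border '')
j=22 s[j]='a': π[22]=1 (border 'a')
j=23 s[j]='b': k: 1→0; π[23]=0 (border '')
j=24 s[j]='e': π[24]=0 (border '')
j=25 s[j]='f': π[25]=0 (border '')
j=26 s[j]='a': π[26]=1 (border 'a')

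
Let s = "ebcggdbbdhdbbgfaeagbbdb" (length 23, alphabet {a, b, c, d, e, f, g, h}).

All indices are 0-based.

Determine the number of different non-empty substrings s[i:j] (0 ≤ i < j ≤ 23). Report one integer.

rank | idx | suffix
   0 |  15 | aeagbbdb
   1 |  17 | agbbdb
   2 |  22 | b
   3 |  19 | bbdb
   4 |   6 | bbdhdbbgfaeagbbdb
   5 |  11 | bbgfaeagbbdb
   6 |   1 | bcggdbbdhdbbgfaeagbbdb
   7 |  20 | bdb
   8 |   7 | bdhdbbgfaeagbbdb
   9 |  12 | bgfaeagbbdb
  10 |   2 | cggdbbdhdbbgfaeagbbdb
  11 |  21 | db
  12 |   5 | dbbdhdbbgfaeagbbdb
  13 |  10 | dbbgfaeagbbdb
  14 |   8 | dhdbbgfaeagbbdb
  15 |  16 | eagbbdb
  16 |   0 | ebcggdbbdhdbbgfaeagbbdb
  17 |  14 | faeagbbdb
  18 |  18 | gbbdb
  19 |   4 | gdbbdhdbbgfaeagbbdb
  20 |  13 | gfaeagbbdb
  21 |   3 | ggdbbdhdbbgfaeagbbdb
  22 |   9 | hdbbgfaeagbbdb

SA = [15, 17, 22, 19, 6, 11, 1, 20, 7, 12, 2, 21, 5, 10, 8, 16, 0, 14, 18, 4, 13, 3, 9]
[i] adj suffixes → lcp
  [1] 15/17 → 1 ('a')
  [2] 17/22 → 0 ('')
  [3] 22/19 → 1 ('b')
  [4] 19/6 → 3 ('bbd')
  [5] 6/11 → 2 ('bb')
  [6] 11/1 → 1 ('b')
  [7] 1/20 → 1 ('b')
  [8] 20/7 → 2 ('bd')
  [9] 7/12 → 1 ('b')
  [10] 12/2 → 0 ('')
  [11] 2/21 → 0 ('')
  [12] 21/5 → 2 ('db')
  [13] 5/10 → 3 ('dbb')
  [14] 10/8 → 1 ('d')
  [15] 8/16 → 0 ('')
  [16] 16/0 → 1 ('e')
  [17] 0/14 → 0 ('')
  [18] 14/18 → 0 ('')
  [19] 18/4 → 1 ('g')
  [20] 4/13 → 1 ('g')
  [21] 13/3 → 1 ('g')
  [22] 3/9 → 0 ('')

n(n+1)/2 = 23·24/2 = 276
Σ LCP = 0 + 1 + 0 + 1 + 3 + 2 + 1 + 1 + 2 + 1 + 0 + 0 + 2 + 3 + 1 + 0 + 1 + 0 + 0 + 1 + 1 + 1 + 0 = 22
distinct = 276 − 22 = 254

254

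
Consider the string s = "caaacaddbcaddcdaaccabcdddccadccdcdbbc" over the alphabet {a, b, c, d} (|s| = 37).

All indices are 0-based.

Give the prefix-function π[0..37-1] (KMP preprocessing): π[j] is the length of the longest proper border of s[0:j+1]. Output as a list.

π[0] = 0
j=1 s[j]='a': π[1]=0 (border '')
j=2 s[j]='a': π[2]=0 (border '')
j=3 s[j]='a': π[3]=0 (border '')
j=4 s[j]='c': π[4]=1 (border 'c')
j=5 s[j]='a': π[5]=2 (border 'ca')
j=6 s[j]='d': k: 2→0; π[6]=0 (border '')
j=7 s[j]='d': π[7]=0 (border '')
j=8 s[j]='b': π[8]=0 (border '')
j=9 s[j]='c': π[9]=1 (border 'c')
j=10 s[j]='a': π[10]=2 (border 'ca')
j=11 s[j]='d': k: 2→0; π[11]=0 (border '')
j=12 s[j]='d': π[12]=0 (border '')
j=13 s[j]='c': π[13]=1 (border 'c')
j=14 s[j]='d': k: 1→0; π[14]=0 (border '')
j=15 s[j]='a': π[15]=0 (border '')
j=16 s[j]='a': π[16]=0 (border '')
j=17 s[j]='c': π[17]=1 (border 'c')
j=18 s[j]='c': k: 1→0; π[18]=1 (border 'c')
j=19 s[j]='a': π[19]=2 (border 'ca')
j=20 s[j]='b': k: 2→0; π[20]=0 (border '')
j=21 s[j]='c': π[21]=1 (border 'c')
j=22 s[j]='d': k: 1→0; π[22]=0 (border '')
j=23 s[j]='d': π[23]=0 (border '')
j=24 s[j]='d': π[24]=0 (border '')
j=25 s[j]='c': π[25]=1 (border 'c')
j=26 s[j]='c': k: 1→0; π[26]=1 (border 'c')
j=27 s[j]='a': π[27]=2 (border 'ca')
j=28 s[j]='d': k: 2→0; π[28]=0 (border '')
j=29 s[j]='c': π[29]=1 (border 'c')
j=30 s[j]='c': k: 1→0; π[30]=1 (border 'c')
j=31 s[j]='d': k: 1→0; π[31]=0 (border '')
j=32 s[j]='c': π[32]=1 (border 'c')
j=33 s[j]='d': k: 1→0; π[33]=0 (border '')
j=34 s[j]='b': π[34]=0 (border '')
j=35 s[j]='b': π[35]=0 (border '')
j=36 s[j]='c': π[36]=1 (border 'c')

[0, 0, 0, 0, 1, 2, 0, 0, 0, 1, 2, 0, 0, 1, 0, 0, 0, 1, 1, 2, 0, 1, 0, 0, 0, 1, 1, 2, 0, 1, 1, 0, 1, 0, 0, 0, 1]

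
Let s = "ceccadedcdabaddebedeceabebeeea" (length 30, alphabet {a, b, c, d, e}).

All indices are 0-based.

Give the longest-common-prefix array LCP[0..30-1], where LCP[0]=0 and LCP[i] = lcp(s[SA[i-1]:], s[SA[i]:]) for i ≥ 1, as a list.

[0, 1, 2, 1, 2, 0, 1, 2, 2, 0, 1, 1, 1, 2, 0, 1, 1, 1, 2, 2, 0, 2, 1, 3, 1, 2, 1, 2, 1, 2]

sorted suffixes:
  #0 SA[0]=29  'a'
  #1 SA[1]=10  'abaddebedeceabebeeea'
  #2 SA[2]=22  'abebeeea'
  #3 SA[3]=12  'addebedeceabebeeea'
  #4 SA[4]=4  'adedcdabaddebedeceabebeeea'
  #5 SA[5]=11  'baddebedeceabebeeea'
  #6 SA[6]=23  'bebeeea'
  #7 SA[7]=16  'bedeceabebeeea'
  #8 SA[8]=25  'beeea'
  #9 SA[9]=3  'cadedcdabaddebedeceabebeeea'
  #10 SA[10]=2  'ccadedcdabaddebedeceabebeeea'
  #11 SA[11]=8  'cdabaddebedeceabebeeea'
  #12 SA[12]=20  'ceabebeeea'
  #13 SA[13]=0  'ceccadedcdabaddebedeceabebeeea'
  #14 SA[14]=9  'dabaddebedeceabebeeea'
  #15 SA[15]=7  'dcdabaddebedeceabebeeea'
  #16 SA[16]=13  'ddebedeceabebeeea'
  #17 SA[17]=14  'debedeceabebeeea'
  #18 SA[18]=18  'deceabebeeea'
  #19 SA[19]=5  'dedcdabaddebedeceabebeeea'
  #20 SA[20]=28  'ea'
  #21 SA[21]=21  'eabebeeea'
  #22 SA[22]=15  'ebedeceabebeeea'
  #23 SA[23]=24  'ebeeea'
  #24 SA[24]=1  'eccadedcdabaddebedeceabebeeea'
  #25 SA[25]=19  'eceabebeeea'
  #26 SA[26]=6  'edcdabaddebedeceabebeeea'
  #27 SA[27]=17  'edeceabebeeea'
  #28 SA[28]=27  'eea'
  #29 SA[29]=26  'eeea'

SA = [29, 10, 22, 12, 4, 11, 23, 16, 25, 3, 2, 8, 20, 0, 9, 7, 13, 14, 18, 5, 28, 21, 15, 24, 1, 19, 6, 17, 27, 26]
i: (SA[i-1],SA[i]) lcp shared
  1: (29,10) 1 'a'
  2: (10,22) 2 'ab'
  3: (22,12) 1 'a'
  4: (12,4) 2 'ad'
  5: (4,11) 0 ''
  6: (11,23) 1 'b'
  7: (23,16) 2 'be'
  8: (16,25) 2 'be'
  9: (25,3) 0 ''
  10: (3,2) 1 'c'
  11: (2,8) 1 'c'
  12: (8,20) 1 'c'
  13: (20,0) 2 'ce'
  14: (0,9) 0 ''
  15: (9,7) 1 'd'
  16: (7,13) 1 'd'
  17: (13,14) 1 'd'
  18: (14,18) 2 'de'
  19: (18,5) 2 'de'
  20: (5,28) 0 ''
  21: (28,21) 2 'ea'
  22: (21,15) 1 'e'
  23: (15,24) 3 'ebe'
  24: (24,1) 1 'e'
  25: (1,19) 2 'ec'
  26: (19,6) 1 'e'
  27: (6,17) 2 'ed'
  28: (17,27) 1 'e'
  29: (27,26) 2 'ee'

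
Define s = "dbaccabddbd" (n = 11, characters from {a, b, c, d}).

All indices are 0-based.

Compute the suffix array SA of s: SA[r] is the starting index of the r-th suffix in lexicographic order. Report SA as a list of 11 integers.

[5, 2, 1, 9, 6, 4, 3, 10, 0, 8, 7]

sorted suffixes:
  #0 SA[0]=5  'abddbd'
  #1 SA[1]=2  'accabddbd'
  #2 SA[2]=1  'baccabddbd'
  #3 SA[3]=9  'bd'
  #4 SA[4]=6  'bddbd'
  #5 SA[5]=4  'cabddbd'
  #6 SA[6]=3  'ccabddbd'
  #7 SA[7]=10  'd'
  #8 SA[8]=0  'dbaccabddbd'
  #9 SA[9]=8  'dbd'
  #10 SA[10]=7  'ddbd'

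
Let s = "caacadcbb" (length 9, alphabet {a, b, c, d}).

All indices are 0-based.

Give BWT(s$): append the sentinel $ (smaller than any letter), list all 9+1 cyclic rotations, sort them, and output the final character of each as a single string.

rank  rotation    last
    0  $caacadcbb  b
    1  aacadcbb$c  c
    2  acadcbb$ca  a
    3  adcbb$caac  c
    4  b$caacadcb  b
    5  bb$caacadc  c
    6  caacadcbb$  $
    7  cadcbb$caa  a
    8  cbb$caacad  d
    9  dcbb$caaca  a

bcacbc$ada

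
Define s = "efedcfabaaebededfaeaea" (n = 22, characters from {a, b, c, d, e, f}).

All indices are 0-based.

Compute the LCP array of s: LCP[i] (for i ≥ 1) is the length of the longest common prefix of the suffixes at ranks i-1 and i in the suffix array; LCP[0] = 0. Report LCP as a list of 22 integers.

rank | idx | suffix
   0 |  21 | a
   1 |   8 | aaebededfaeaea
   2 |   6 | abaaebededfaeaea
   3 |  19 | aea
   4 |  17 | aeaea
   5 |   9 | aebededfaeaea
   6 |   7 | baaebededfaeaea
   7 |  11 | bededfaeaea
   8 |   4 | cfabaaebededfaeaea
   9 |   3 | dcfabaaebededfaeaea
  10 |  13 | dedfaeaea
  11 |  15 | dfaeaea
  12 |  20 | ea
  13 |  18 | eaea
  14 |  10 | ebededfaeaea
  15 |   2 | edcfabaaebededfaeaea
  16 |  12 | ededfaeaea
  17 |  14 | edfaeaea
  18 |   0 | efedcfabaaebededfaeaea
  19 |   5 | fabaaebededfaeaea
  20 |  16 | faeaea
  21 |   1 | fedcfabaaebededfaeaea

SA = [21, 8, 6, 19, 17, 9, 7, 11, 4, 3, 13, 15, 20, 18, 10, 2, 12, 14, 0, 5, 16, 1]
i: (SA[i-1],SA[i]) lcp shared
  1: (21,8) 1 'a'
  2: (8,6) 1 'a'
  3: (6,19) 1 'a'
  4: (19,17) 3 'aea'
  5: (17,9) 2 'ae'
  6: (9,7) 0 ''
  7: (7,11) 1 'b'
  8: (11,4) 0 ''
  9: (4,3) 0 ''
  10: (3,13) 1 'd'
  11: (13,15) 1 'd'
  12: (15,20) 0 ''
  13: (20,18) 2 'ea'
  14: (18,10) 1 'e'
  15: (10,2) 1 'e'
  16: (2,12) 2 'ed'
  17: (12,14) 2 'ed'
  18: (14,0) 1 'e'
  19: (0,5) 0 ''
  20: (5,16) 2 'fa'
  21: (16,1) 1 'f'

[0, 1, 1, 1, 3, 2, 0, 1, 0, 0, 1, 1, 0, 2, 1, 1, 2, 2, 1, 0, 2, 1]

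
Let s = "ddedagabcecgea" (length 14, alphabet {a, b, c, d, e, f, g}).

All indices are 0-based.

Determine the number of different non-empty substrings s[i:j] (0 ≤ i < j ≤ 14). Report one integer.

rank→(start, suffix):
  0 → (13, 'a')
  1 → (6, 'abcecgea')
  2 → (4, 'agabcecgea')
  3 → (7, 'bcecgea')
  4 → (8, 'cecgea')
  5 → (10, 'cgea')
  6 → (3, 'dagabcecgea')
  7 → (0, 'ddedagabcecgea')
  8 → (1, 'dedagabcecgea')
  9 → (12, 'ea')
  10 → (9, 'ecgea')
  11 → (2, 'edagabcecgea')
  12 → (5, 'gabcecgea')
  13 → (11, 'gea')

SA = [13, 6, 4, 7, 8, 10, 3, 0, 1, 12, 9, 2, 5, 11]
rank  pair      lcp
   1  s[13:],s[6:]  1  'a'
   2  s[6:],s[4:]  1  'a'
   3  s[4:],s[7:]  0  ''
   4  s[7:],s[8:]  0  ''
   5  s[8:],s[10:]  1  'c'
   6  s[10:],s[3:]  0  ''
   7  s[3:],s[0:]  1  'd'
   8  s[0:],s[1:]  1  'd'
   9  s[1:],s[12:]  0  ''
  10  s[12:],s[9:]  1  'e'
  11  s[9:],s[2:]  1  'e'
  12  s[2:],s[5:]  0  ''
  13  s[5:],s[11:]  1  'g'

n(n+1)/2 = 14·15/2 = 105
Σ LCP = 0 + 1 + 1 + 0 + 0 + 1 + 0 + 1 + 1 + 0 + 1 + 1 + 0 + 1 = 8
distinct = 105 − 8 = 97

97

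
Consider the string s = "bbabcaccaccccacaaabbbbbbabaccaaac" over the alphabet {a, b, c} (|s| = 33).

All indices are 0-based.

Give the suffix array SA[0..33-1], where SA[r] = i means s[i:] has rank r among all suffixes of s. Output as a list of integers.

rank | idx | suffix
   0 |  15 | aaabbbbbbabaccaaac
   1 |  29 | aaac
   2 |  16 | aabbbbbbabaccaaac
   3 |  30 | aac
   4 |  24 | abaccaaac
   5 |  17 | abbbbbbabaccaaac
   6 |   2 | abcaccaccccacaaabbbbbbabaccaaac
   7 |  31 | ac
   8 |  13 | acaaabbbbbbabaccaaac
   9 |  26 | accaaac
  10 |   5 | accaccccacaaabbbbbbabaccaaac
  11 |   8 | accccacaaabbbbbbabaccaaac
  12 |  23 | babaccaaac
  13 |   1 | babcaccaccccacaaabbbbbbabaccaaac
  14 |  25 | baccaaac
  15 |  22 | bbabaccaaac
  16 |   0 | bbabcaccaccccacaaabbbbbbabaccaaac
  17 |  21 | bbbabaccaaac
  18 |  20 | bbbbabaccaaac
  19 |  19 | bbbbbabaccaaac
  20 |  18 | bbbbbbabaccaaac
  21 |   3 | bcaccaccccacaaabbbbbbabaccaaac
  22 |  32 | c
  23 |  14 | caaabbbbbbabaccaaac
  24 |  28 | caaac
  25 |  12 | cacaaabbbbbbabaccaaac
  26 |   4 | caccaccccacaaabbbbbbabaccaaac
  27 |   7 | caccccacaaabbbbbbabaccaaac
  28 |  27 | ccaaac
  29 |  11 | ccacaaabbbbbbabaccaaac
  30 |   6 | ccaccccacaaabbbbbbabaccaaac
  31 |  10 | cccacaaabbbbbbabaccaaac
  32 |   9 | ccccacaaabbbbbbabaccaaac

[15, 29, 16, 30, 24, 17, 2, 31, 13, 26, 5, 8, 23, 1, 25, 22, 0, 21, 20, 19, 18, 3, 32, 14, 28, 12, 4, 7, 27, 11, 6, 10, 9]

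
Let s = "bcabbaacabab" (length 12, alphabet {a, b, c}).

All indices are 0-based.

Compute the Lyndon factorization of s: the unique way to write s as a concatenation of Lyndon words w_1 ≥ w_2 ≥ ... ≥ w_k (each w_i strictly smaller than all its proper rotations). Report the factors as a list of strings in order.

emit factor 1: 'bc' (i=0, period=2)
emit factor 2: 'abb' (i=2, period=3)
emit factor 3: 'aacabab' (i=5, period=7)

["bc", "abb", "aacabab"]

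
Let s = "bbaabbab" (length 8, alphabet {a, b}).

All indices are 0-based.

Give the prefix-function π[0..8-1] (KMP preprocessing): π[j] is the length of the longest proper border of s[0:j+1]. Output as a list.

[0, 1, 0, 0, 1, 2, 3, 1]

π[0] = 0
j=1 s[j]='b': π[1]=1 (border 'b')
j=2 s[j]='a': k: 1→0; π[2]=0 (border '')
j=3 s[j]='a': π[3]=0 (border '')
j=4 s[j]='b': π[4]=1 (border 'b')
j=5 s[j]='b': π[5]=2 (border 'bb')
j=6 s[j]='a': π[6]=3 (border 'bba')
j=7 s[j]='b': k: 3→0; π[7]=1 (border 'b')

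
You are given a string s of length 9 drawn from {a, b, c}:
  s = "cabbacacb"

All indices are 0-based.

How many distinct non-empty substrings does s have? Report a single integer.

rank | idx | suffix
   0 |   1 | abbacacb
   1 |   4 | acacb
   2 |   6 | acb
   3 |   8 | b
   4 |   3 | bacacb
   5 |   2 | bbacacb
   6 |   0 | cabbacacb
   7 |   5 | cacb
   8 |   7 | cb

SA = [1, 4, 6, 8, 3, 2, 0, 5, 7]
[i] adj suffixes → lcp
  [1] 1/4 → 1 ('a')
  [2] 4/6 → 2 ('ac')
  [3] 6/8 → 0 ('')
  [4] 8/3 → 1 ('b')
  [5] 3/2 → 1 ('b')
  [6] 2/0 → 0 ('')
  [7] 0/5 → 2 ('ca')
  [8] 5/7 → 1 ('c')

n(n+1)/2 = 9·10/2 = 45
Σ LCP = 0 + 1 + 2 + 0 + 1 + 1 + 0 + 2 + 1 = 8
distinct = 45 − 8 = 37

37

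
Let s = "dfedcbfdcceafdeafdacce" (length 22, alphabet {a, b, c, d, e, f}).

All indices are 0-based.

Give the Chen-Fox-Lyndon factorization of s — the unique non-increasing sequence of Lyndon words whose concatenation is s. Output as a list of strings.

emit factor 1: 'dfe' (i=0, period=3)
emit factor 2: 'd' (i=3, period=1)
emit factor 3: 'c' (i=4, period=1)
emit factor 4: 'bfdcce' (i=5, period=6)
emit factor 5: 'afde' (i=11, period=4)
emit factor 6: 'afd' (i=15, period=3)
emit factor 7: 'acce' (i=18, period=4)

["dfe", "d", "c", "bfdcce", "afde", "afd", "acce"]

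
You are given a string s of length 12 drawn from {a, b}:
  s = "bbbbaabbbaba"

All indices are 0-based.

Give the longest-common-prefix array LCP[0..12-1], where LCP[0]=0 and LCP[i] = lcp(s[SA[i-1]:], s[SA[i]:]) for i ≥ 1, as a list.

[0, 1, 1, 2, 0, 2, 2, 1, 3, 2, 4, 3]

sorted suffixes:
  #0 SA[0]=11  'a'
  #1 SA[1]=4  'aabbbaba'
  #2 SA[2]=9  'aba'
  #3 SA[3]=5  'abbbaba'
  #4 SA[4]=10  'ba'
  #5 SA[5]=3  'baabbbaba'
  #6 SA[6]=8  'baba'
  #7 SA[7]=2  'bbaabbbaba'
  #8 SA[8]=7  'bbaba'
  #9 SA[9]=1  'bbbaabbbaba'
  #10 SA[10]=6  'bbbaba'
  #11 SA[11]=0  'bbbbaabbbaba'

SA = [11, 4, 9, 5, 10, 3, 8, 2, 7, 1, 6, 0]
i: (SA[i-1],SA[i]) lcp shared
  1: (11,4) 1 'a'
  2: (4,9) 1 'a'
  3: (9,5) 2 'ab'
  4: (5,10) 0 ''
  5: (10,3) 2 'ba'
  6: (3,8) 2 'ba'
  7: (8,2) 1 'b'
  8: (2,7) 3 'bba'
  9: (7,1) 2 'bb'
  10: (1,6) 4 'bbba'
  11: (6,0) 3 'bbb'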